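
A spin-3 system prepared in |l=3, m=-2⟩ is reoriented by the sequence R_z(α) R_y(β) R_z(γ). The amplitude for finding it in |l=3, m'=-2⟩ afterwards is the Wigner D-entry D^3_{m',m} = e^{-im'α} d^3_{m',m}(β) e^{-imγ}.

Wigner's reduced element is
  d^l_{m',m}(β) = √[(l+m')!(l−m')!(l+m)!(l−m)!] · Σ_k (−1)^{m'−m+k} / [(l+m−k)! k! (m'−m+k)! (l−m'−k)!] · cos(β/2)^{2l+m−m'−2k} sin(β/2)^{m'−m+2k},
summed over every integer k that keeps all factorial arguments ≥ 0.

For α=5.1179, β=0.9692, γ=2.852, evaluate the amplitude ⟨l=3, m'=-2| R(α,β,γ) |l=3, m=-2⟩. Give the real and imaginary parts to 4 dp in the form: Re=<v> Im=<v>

Re=0.1803 Im=0.0426

D^3_{-2,-2}(5.1179,0.9692,2.852) = e^{-i·-2·5.1179}·d^3_{-2,-2}(0.9692)·e^{-i·-2·2.852}. Compute d first:
Half-angle: c=0.884861, s=0.465854. N=√(1·120·1·120)=120.000000
k∈{0,1} keeps every argument non-negative
  k=0: (−1)^0·120.0000/(120)·0.8849^6·0.4659^0 = +0.480011
  k=1: (−1)^1·120.0000/(24)·0.8849^4·0.4659^2 = -0.665229
d^3_{-2,-2}(0.9692) = +0.480011 -0.665229 = -0.185218
Phases: e^{-i·(-2)·5.1179}=-0.688758-0.724991i, e^{-i·(-2)·2.852}=+0.836909-0.547342i ⇒ D=+0.180263+0.042557i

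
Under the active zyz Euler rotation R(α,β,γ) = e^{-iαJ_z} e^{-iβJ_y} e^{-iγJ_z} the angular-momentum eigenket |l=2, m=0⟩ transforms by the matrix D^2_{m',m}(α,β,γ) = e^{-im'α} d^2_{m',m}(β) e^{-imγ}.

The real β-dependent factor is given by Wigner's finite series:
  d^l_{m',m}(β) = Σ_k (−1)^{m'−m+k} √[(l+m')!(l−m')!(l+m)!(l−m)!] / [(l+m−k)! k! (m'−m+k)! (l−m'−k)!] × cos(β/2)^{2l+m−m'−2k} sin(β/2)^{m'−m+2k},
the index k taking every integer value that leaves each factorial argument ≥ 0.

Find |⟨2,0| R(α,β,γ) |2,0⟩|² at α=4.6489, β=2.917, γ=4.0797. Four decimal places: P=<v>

P=0.8567

First d^2_{0,0}(β=2.917), then the phase factors e^{-i(0)α} and e^{-i(0)γ}:
c=cos(2.917/2)=0.112060, s=sin(2.917/2)=0.993701; N=√[2·2·2·2]=4.000000
The bounds max(0,m−m')=0 and min(l+m,l−m')=2 give 3 terms
  k=0: (−1)^0·4.0000/(4)·0.1121^4·0.9937^0 = +0.000158
  k=1: (−1)^1·4.0000/(1)·0.1121^2·0.9937^2 = -0.049599
  k=2: (−1)^2·4.0000/(4)·0.1121^0·0.9937^4 = +0.975043
d^2_{0,0}(2.917) = +0.000158 -0.049599 +0.975043 = +0.925601
|D^2_{0,0}|² = |d^2_{0,0}(β)|² = (+0.925601)² = 0.856737 (the z-rotation phases have unit modulus)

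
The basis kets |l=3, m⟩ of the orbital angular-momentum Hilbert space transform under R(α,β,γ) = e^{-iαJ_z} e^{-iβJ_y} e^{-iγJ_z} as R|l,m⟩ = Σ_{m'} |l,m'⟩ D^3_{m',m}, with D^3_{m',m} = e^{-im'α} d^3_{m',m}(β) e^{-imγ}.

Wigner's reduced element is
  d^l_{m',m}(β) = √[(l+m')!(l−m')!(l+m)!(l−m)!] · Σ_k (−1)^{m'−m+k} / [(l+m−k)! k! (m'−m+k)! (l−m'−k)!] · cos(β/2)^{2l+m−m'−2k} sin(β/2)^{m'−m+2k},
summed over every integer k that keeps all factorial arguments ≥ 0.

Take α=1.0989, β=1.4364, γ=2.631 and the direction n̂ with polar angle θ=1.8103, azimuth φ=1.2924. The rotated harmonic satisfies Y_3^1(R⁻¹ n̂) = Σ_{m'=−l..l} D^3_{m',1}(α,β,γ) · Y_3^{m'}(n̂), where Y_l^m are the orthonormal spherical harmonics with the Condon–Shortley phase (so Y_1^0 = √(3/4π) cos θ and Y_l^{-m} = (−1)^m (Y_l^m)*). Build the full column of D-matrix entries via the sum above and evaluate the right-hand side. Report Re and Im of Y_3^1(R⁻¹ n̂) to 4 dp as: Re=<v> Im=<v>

Re=0.2306 Im=0.3483

Need the full column D^3_{m',1} for m'=−3..3 at α=1.0989, β=1.4364, γ=2.631.
cos(β/2)=0.752991, sin(β/2)=0.658030
d^3_{-3,1}: single k=4 term ⇒ +0.411727;  D = +0.323817+0.254287i
d^3_{-2,1}: k∈[3..4] ⇒ +0.769375 -0.293778 = +0.475596;  D = +0.431664-0.199645i
d^3_{-1,1}: k∈[2..4] ⇒ +0.835224 -0.850460 +0.081185 = +0.065950;  D = +0.002551-0.065900i
d^3_{0,1}: k∈[1..3] ⇒ +0.551806 -1.264211 +0.321818 = -0.390587;  D = +0.340770+0.190878i
d^3_{1,1}: k∈[0..2] ⇒ +0.182280 -1.113633 +0.637845 = -0.293507;  D = +0.244163-0.162883i
d^3_{2,1}: k∈[0..1] ⇒ -0.503728 +0.769375 = +0.265647;  D = +0.030854+0.263849i
d^3_{3,1}: single k=0 term ⇒ +0.539135;  D = +0.505427+0.187643i
Y_3^{m'}(θ=1.8103,φ=1.2924) and Σ D·Y over m':
  (+0.3238+0.2543i)·(-0.2836+0.2567i)  (+0.4317-0.1996i)·(+0.1942+0.1209i)  (+0.0026-0.0659i)·(-0.0620+0.2169i)  (+0.3408+0.1909i)·(+0.2407+0.0000i)  (+0.2442-0.1629i)·(+0.0620+0.2169i)  (+0.0309+0.2638i)·(+0.1942-0.1209i)  (+0.5054+0.1876i)·(+0.2836+0.2567i)
Y_3^1(R⁻¹ n̂) = +0.230573+0.348324i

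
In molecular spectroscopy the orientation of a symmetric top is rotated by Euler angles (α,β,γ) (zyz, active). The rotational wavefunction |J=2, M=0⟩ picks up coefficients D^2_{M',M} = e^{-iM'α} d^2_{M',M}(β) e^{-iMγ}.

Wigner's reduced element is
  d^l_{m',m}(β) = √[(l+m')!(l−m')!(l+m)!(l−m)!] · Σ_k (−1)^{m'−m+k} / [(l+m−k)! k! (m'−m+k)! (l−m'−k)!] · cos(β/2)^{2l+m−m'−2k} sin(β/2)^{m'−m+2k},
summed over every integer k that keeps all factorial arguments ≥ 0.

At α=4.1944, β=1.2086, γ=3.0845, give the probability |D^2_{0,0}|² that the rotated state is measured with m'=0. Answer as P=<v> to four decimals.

P=0.0971

Split into d^2_{0,0}(β=1.2086) × two z-phases.
Half-angle: c=0.822900, s=0.568186. N=√(2·2·2·2)=4.000000
Admissible k: 0..2 (factorial args all ≥0)
  k=0: (−1)^0·4.0000/(4)·0.8229^4·0.5682^0 = +0.458552
  k=1: (−1)^1·4.0000/(1)·0.8229^2·0.5682^2 = -0.874451
  k=2: (−1)^2·4.0000/(4)·0.8229^0·0.5682^4 = +0.104223
d^2_{0,0}(1.2086) = +0.458552 -0.874451 +0.104223 = -0.311677
|D^2_{0,0}|² = |d^2_{0,0}(β)|² = (-0.311677)² = 0.097142 (the z-rotation phases have unit modulus)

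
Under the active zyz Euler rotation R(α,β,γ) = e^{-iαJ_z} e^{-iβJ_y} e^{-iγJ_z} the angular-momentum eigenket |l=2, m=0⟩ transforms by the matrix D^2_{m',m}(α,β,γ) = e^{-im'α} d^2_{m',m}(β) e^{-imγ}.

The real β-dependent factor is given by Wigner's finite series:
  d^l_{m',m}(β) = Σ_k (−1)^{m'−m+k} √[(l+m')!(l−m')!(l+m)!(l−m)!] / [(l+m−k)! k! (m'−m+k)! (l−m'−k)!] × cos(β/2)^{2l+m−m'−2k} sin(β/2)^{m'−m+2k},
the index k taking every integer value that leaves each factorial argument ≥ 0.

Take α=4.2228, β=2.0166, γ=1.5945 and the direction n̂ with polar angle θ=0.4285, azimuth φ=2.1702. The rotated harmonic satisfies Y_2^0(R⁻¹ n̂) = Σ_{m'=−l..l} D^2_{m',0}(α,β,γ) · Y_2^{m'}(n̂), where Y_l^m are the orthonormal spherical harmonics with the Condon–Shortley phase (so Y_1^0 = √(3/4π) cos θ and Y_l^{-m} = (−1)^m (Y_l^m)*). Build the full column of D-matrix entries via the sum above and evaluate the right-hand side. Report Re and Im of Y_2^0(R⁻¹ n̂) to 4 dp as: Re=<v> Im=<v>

Need the full column D^2_{m',0} for m'=−2..2 at α=4.2228, β=2.0166, γ=1.5945.
cos(β/2)=0.533300, sin(β/2)=0.845926
d^2_{-2,0}: single k=2 term ⇒ +0.498521;  D = -0.278028+0.413792i
d^2_{-1,0}: k∈[1..2] ⇒ +0.314284 -0.790760 = -0.476476;  D = +0.224069+0.420503i
d^2_{0,0}: k∈[0..2] ⇒ +0.080888 -0.814081 +0.512071 = -0.221122;  D = -0.221122+0.000000i
d^2_{1,0}: k∈[0..1] ⇒ -0.314284 +0.790760 = +0.476476;  D = -0.224069+0.420503i
d^2_{2,0}: single k=0 term ⇒ +0.498521;  D = -0.278028-0.413792i
Y_2^{m'}(θ=0.4285,φ=2.1702) and Σ D·Y over m':
  (-0.2780+0.4138i)·(-0.0242+0.0621i)  (+0.2241+0.4205i)·(-0.1647-0.2411i)  (-0.2211+0.0000i)·(+0.4674+0.0000i)  (-0.2241+0.4205i)·(+0.1647-0.2411i)  (-0.2780-0.4138i)·(-0.0242-0.0621i)
Y_2^0(R⁻¹ n̂) = -0.012366-0.000000i

Re=-0.0124 Im=0.0000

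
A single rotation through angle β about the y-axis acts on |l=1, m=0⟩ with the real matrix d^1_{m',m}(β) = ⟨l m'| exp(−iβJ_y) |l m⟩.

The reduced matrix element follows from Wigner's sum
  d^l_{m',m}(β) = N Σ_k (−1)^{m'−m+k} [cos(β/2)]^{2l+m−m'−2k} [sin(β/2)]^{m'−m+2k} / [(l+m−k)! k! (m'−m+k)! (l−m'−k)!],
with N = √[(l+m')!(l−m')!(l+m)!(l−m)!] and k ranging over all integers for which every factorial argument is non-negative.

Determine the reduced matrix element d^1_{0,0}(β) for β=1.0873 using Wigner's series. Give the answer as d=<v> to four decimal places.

d=0.4649

d^1_{0,0}(β=1.0873) via Wigner's sum:
Half-angle: c=0.855826, s=0.517263. N=√(1·1·1·1)=1.000000
The bounds max(0,m−m')=0 and min(l+m,l−m')=1 give 2 terms
  k=0: (−1)^0·1.0000/(1)·0.8558^2·0.5173^0 = +0.732439
  k=1: (−1)^1·1.0000/(1)·0.8558^0·0.5173^2 = -0.267561
d^1_{0,0}(1.0873) = +0.732439 -0.267561 = +0.464878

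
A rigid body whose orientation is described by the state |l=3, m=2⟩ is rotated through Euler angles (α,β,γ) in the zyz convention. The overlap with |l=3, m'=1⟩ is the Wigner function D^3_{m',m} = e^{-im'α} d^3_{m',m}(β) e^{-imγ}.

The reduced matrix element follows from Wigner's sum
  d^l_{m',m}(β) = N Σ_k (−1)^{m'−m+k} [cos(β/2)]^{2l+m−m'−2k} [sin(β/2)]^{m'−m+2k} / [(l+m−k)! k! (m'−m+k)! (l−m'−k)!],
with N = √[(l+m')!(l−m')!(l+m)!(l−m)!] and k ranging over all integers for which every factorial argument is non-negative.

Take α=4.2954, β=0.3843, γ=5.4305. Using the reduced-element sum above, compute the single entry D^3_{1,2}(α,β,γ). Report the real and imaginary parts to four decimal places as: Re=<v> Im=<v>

First d^3_{1,2}(β=0.3843), then the phase factors e^{-i(1)α} and e^{-i(2)γ}:
c=cos(0.3843/2)=0.981596, s=sin(0.3843/2)=0.190970; N=√[24·2·120·1]=75.894664
The bounds max(0,m−m')=1 and min(l+m,l−m')=2 give 2 terms
  k=1: (−1)^0·75.8947/(24)·0.9816^5·0.1910^1 = +0.550337
  k=2: (−1)^1·75.8947/(12)·0.9816^3·0.1910^3 = -0.041660
d^3_{1,2}(0.3843) = +0.550337 -0.041660 = +0.508676
Attach z-rotation phases: D = e^{-i(1)(4.2954)}·(+0.508676)·e^{-i(2)(5.4305)} = -0.433243-0.266556i

Re=-0.4332 Im=-0.2666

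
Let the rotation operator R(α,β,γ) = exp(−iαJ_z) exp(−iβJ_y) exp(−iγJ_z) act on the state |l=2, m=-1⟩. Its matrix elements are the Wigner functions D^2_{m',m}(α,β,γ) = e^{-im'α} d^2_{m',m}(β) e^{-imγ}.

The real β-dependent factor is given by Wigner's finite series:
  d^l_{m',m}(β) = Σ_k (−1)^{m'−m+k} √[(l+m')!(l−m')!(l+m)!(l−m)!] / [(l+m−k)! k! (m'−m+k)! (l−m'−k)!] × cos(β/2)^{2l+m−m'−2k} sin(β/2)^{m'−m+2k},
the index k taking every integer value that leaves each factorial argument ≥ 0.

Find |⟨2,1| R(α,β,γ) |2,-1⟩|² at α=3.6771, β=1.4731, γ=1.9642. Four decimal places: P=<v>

P=0.2908

Split into d^2_{1,-1}(β=1.4731) × two z-phases.
c=cos(1.4731/2)=0.740790, s=sin(1.4731/2)=0.671736; N=√[6·1·1·6]=6.000000
The bounds max(0,m−m')=0 and min(l+m,l−m')=1 give 2 terms
  k=0: (−1)^2·6.0000/(2)·0.7408^2·0.6717^2 = +0.742864
  k=1: (−1)^3·6.0000/(6)·0.7408^0·0.6717^4 = -0.203608
d^2_{1,-1}(1.4731) = +0.742864 -0.203608 = +0.539256
|D^2_{1,-1}|² = |d^2_{1,-1}(β)|² = (+0.539256)² = 0.290797 (the z-rotation phases have unit modulus)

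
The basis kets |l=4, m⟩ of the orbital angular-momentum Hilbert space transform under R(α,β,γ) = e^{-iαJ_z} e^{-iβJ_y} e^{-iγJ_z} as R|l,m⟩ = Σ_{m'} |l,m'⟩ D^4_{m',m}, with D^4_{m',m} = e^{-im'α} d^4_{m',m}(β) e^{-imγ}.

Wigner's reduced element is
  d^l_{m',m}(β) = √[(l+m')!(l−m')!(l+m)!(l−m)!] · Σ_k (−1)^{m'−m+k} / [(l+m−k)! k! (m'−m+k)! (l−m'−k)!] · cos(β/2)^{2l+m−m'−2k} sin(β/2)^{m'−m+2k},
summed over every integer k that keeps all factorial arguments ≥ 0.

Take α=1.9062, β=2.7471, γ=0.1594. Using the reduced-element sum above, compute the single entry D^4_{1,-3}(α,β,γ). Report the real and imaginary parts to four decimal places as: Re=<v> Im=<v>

Re=-0.0360 Im=0.2504

First d^4_{1,-3}(β=2.7471), then the phase factors e^{-i(1)α} and e^{-i(-3)γ}:
c=cos(2.7471/2)=0.195970, s=sin(2.7471/2)=0.980610; N=√[120·6·1·5040]=1904.940944
Admissible k: 0..1 (factorial args all ≥0)
  k=0: (−1)^4·1904.9409/(144)·0.1960^4·0.9806^4 = +0.018041
  k=1: (−1)^5·1904.9409/(240)·0.1960^2·0.9806^6 = -0.271036
d^4_{1,-3}(2.7471) = +0.018041 -0.271036 = -0.252995
D = (-0.329150-0.944278i)·(-0.252995)·(+0.887825+0.460182i) = -0.036004+0.250420i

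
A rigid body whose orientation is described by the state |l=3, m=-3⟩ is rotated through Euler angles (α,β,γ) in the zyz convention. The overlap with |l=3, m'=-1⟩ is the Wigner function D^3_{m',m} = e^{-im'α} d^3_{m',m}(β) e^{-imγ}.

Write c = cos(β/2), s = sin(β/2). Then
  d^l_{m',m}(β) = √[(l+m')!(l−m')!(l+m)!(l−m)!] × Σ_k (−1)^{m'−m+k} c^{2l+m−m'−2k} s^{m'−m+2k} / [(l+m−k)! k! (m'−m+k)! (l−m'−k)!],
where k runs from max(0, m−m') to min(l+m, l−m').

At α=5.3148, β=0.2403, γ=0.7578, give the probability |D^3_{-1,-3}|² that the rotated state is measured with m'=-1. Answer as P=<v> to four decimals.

D^3_{-1,-3}(5.3148,0.2403,0.7578) = e^{-i·-1·5.3148}·d^3_{-1,-3}(0.2403)·e^{-i·-3·0.7578}. Compute d first:
Half-angle: c=0.992791, s=0.119861. N=√(2·24·1·720)=185.903201
Admissible k: 0..0 (factorial args all ≥0)
  k=0: (−1)^2·185.9032/(48)·0.9928^4·0.1199^2 = +0.054055
d^3_{-1,-3}(0.2403) = +0.054055
|D^3_{-1,-3}|² = |d^3_{-1,-3}(β)|² = (+0.054055)² = 0.002922 (the z-rotation phases have unit modulus)

P=0.0029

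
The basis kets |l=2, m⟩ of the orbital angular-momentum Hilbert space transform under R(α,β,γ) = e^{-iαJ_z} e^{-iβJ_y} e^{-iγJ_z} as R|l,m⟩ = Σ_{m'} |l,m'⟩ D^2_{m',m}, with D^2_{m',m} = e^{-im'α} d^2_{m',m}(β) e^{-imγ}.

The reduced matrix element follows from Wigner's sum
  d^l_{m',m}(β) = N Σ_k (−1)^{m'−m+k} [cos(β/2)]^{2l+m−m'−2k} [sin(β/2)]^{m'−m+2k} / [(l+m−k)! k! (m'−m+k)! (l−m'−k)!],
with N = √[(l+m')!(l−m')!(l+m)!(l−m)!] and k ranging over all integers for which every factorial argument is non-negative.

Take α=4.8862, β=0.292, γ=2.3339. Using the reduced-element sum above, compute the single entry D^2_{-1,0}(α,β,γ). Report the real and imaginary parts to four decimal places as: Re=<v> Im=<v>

Re=0.0584 Im=-0.3326

First d^2_{-1,0}(β=0.292), then the phase factors e^{-i(-1)α} and e^{-i(0)γ}:
c=cos(0.292/2)=0.989361, s=sin(0.292/2)=0.145482; N=√[1·6·2·2]=4.898979
k∈{1,2} keeps every argument non-negative
  k=1: (−1)^0·4.8990/(2)·0.9894^3·0.1455^1 = +0.345103
  k=2: (−1)^1·4.8990/(2)·0.9894^1·0.1455^3 = -0.007462
d^2_{-1,0}(0.292) = +0.345103 -0.007462 = +0.337641
Attach z-rotation phases: D = e^{-i(-1)(4.8862)}·(+0.337641)·e^{-i(0)(2.3339)} = +0.058391-0.332554i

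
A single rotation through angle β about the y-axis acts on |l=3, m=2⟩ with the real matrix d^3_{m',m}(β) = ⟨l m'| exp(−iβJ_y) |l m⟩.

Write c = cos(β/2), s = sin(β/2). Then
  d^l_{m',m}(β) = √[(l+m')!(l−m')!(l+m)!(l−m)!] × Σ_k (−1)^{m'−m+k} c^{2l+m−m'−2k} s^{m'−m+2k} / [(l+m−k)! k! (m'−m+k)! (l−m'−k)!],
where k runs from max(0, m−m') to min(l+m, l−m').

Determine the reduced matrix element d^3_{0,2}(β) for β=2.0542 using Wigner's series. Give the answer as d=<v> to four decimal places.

d=-0.4990

d^3_{0,2}(β=2.0542) via Wigner's sum:
c=cos(2.0542/2)=0.517303, s=sin(2.0542/2)=0.855802; N=√[6·6·120·1]=65.726707
k: max(0,(2)−(0))=2 … min(3+(2),3−(0))=3
  k=2: (−1)^0·65.7267/(12)·0.5173^4·0.8558^2 = +0.287268
  k=3: (−1)^1·65.7267/(12)·0.5173^2·0.8558^4 = -0.786221
d^3_{0,2}(2.0542) = +0.287268 -0.786221 = -0.498953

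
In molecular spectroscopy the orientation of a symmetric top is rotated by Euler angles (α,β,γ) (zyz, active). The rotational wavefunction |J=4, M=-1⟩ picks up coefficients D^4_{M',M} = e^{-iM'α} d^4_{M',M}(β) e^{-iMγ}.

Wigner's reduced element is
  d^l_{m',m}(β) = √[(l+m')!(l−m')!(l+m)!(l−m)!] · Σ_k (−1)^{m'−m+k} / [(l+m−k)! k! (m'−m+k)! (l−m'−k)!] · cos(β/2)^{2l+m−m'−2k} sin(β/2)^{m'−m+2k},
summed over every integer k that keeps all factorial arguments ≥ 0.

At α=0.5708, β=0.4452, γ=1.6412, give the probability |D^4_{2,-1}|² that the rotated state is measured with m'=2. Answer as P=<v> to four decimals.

P=0.0154

D^4_{2,-1}(0.5708,0.4452,1.6412) = e^{-i·2·0.5708}·d^4_{2,-1}(0.4452)·e^{-i·-1·1.6412}. Compute d first:
With c≡cos(β/2)=0.975327 and s≡sin(β/2)=0.220766, N=[720·2·6·120]^{1/2}=1018.233765
k: max(0,(-1)−(2))=0 … min(4+(-1),4−(2))=2
  k=0: (−1)^3·1018.2338/(72)·0.9753^5·0.2208^3 = -0.134296
  k=1: (−1)^4·1018.2338/(48)·0.9753^3·0.2208^5 = +0.010321
  k=2: (−1)^5·1018.2338/(240)·0.9753^1·0.2208^7 = -0.000106
d^4_{2,-1}(0.4452) = -0.134296 +0.010321 -0.000106 = -0.124081
|D^4_{2,-1}|² = |d^4_{2,-1}(β)|² = (-0.124081)² = 0.015396 (the z-rotation phases have unit modulus)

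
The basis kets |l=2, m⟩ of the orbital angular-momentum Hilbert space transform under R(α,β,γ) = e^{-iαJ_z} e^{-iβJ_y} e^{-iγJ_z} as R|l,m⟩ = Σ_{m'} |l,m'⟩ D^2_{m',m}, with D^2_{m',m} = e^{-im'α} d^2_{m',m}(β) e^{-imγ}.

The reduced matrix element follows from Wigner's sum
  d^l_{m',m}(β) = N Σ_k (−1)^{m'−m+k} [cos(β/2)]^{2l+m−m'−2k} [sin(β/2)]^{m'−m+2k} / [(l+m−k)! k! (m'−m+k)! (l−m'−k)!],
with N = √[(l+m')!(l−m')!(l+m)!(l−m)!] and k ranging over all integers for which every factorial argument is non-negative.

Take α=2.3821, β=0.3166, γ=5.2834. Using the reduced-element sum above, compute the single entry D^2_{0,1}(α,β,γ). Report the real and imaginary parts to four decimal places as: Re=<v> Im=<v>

Re=0.1958 Im=0.3049

First d^2_{0,1}(β=0.3166), then the phase factors e^{-i(0)α} and e^{-i(1)γ}:
With c≡cos(β/2)=0.987497 and s≡sin(β/2)=0.157640, N=[2·2·6·1]^{1/2}=4.898979
The bounds max(0,m−m')=1 and min(l+m,l−m')=2 give 2 terms
  k=1: (−1)^0·4.8990/(2)·0.9875^3·0.1576^1 = +0.371833
  k=2: (−1)^1·4.8990/(2)·0.9875^1·0.1576^3 = -0.009476
d^2_{0,1}(0.3166) = +0.371833 -0.009476 = +0.362358
Phases: e^{-i·(0)·2.3821}=+1.000000+0.000000i, e^{-i·(1)·5.2834}=+0.540483+0.841355i ⇒ D=+0.195848+0.304871i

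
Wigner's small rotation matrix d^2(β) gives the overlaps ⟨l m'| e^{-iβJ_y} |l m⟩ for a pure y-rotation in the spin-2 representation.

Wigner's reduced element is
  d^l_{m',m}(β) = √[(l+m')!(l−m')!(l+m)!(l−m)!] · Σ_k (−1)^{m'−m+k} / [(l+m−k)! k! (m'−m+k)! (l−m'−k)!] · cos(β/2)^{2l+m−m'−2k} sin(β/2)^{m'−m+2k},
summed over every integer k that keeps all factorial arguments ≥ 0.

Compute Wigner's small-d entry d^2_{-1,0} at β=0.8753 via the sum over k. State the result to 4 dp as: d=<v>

d^2_{-1,0}(β=0.8753) via Wigner's sum:
c=cos(0.8753/2)=0.905750, s=sin(0.8753/2)=0.423812; N=√[1·6·2·2]=4.898979
k∈{1,2} keeps every argument non-negative
  k=1: (−1)^0·4.8990/(2)·0.9058^3·0.4238^1 = +0.771390
  k=2: (−1)^1·4.8990/(2)·0.9058^1·0.4238^3 = -0.168890
d^2_{-1,0}(0.8753) = +0.771390 -0.168890 = +0.602500

d=0.6025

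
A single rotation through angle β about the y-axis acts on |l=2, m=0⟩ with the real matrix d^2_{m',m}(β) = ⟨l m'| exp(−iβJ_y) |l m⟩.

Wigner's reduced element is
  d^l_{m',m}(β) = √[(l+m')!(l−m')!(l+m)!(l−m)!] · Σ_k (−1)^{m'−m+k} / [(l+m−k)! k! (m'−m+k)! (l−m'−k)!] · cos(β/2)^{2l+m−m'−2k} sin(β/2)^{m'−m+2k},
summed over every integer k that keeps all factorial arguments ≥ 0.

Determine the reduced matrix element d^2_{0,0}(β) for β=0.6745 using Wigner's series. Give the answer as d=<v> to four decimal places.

d=0.4150

d^2_{0,0}(β=0.6745) via Wigner's sum:
Half-angle: c=0.943668, s=0.330893. N=√(2·2·2·2)=4.000000
k: max(0,(0)−(0))=0 … min(2+(0),2−(0))=2
  k=0: (−1)^0·4.0000/(4)·0.9437^4·0.3309^0 = +0.793007
  k=1: (−1)^1·4.0000/(1)·0.9437^2·0.3309^2 = -0.390009
  k=2: (−1)^2·4.0000/(4)·0.9437^0·0.3309^4 = +0.011988
d^2_{0,0}(0.6745) = +0.793007 -0.390009 +0.011988 = +0.414987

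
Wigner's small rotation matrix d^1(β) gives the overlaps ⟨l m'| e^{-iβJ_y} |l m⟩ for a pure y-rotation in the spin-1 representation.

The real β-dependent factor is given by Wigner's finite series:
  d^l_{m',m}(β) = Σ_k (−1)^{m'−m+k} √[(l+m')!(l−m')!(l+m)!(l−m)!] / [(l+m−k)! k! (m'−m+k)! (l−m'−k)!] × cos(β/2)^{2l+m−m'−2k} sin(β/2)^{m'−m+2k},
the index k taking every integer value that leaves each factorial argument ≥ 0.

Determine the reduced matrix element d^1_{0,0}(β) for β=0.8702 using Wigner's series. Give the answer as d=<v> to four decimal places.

d^1_{0,0}(β=0.8702) via Wigner's sum:
With c≡cos(β/2)=0.906828 and s≡sin(β/2)=0.421501, N=[1·1·1·1]^{1/2}=1.000000
The bounds max(0,m−m')=0 and min(l+m,l−m')=1 give 2 terms
  k=0: (−1)^0·1.0000/(1)·0.9068^2·0.4215^0 = +0.822337
  k=1: (−1)^1·1.0000/(1)·0.9068^0·0.4215^2 = -0.177663
d^1_{0,0}(0.8702) = +0.822337 -0.177663 = +0.644674

d=0.6447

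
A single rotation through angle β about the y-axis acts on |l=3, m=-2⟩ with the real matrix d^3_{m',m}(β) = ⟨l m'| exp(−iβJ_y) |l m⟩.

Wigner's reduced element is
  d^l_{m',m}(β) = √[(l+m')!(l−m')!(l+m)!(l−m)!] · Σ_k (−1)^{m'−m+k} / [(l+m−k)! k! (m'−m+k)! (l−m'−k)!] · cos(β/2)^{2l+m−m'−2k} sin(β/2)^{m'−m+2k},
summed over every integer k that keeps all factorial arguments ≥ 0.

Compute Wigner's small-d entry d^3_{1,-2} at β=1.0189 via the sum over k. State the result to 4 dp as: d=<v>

d^3_{1,-2}(β=1.0189) via Wigner's sum:
Half-angle: c=0.873013, s=0.487697. N=√(24·2·1·120)=75.894664
k: max(0,(-2)−(1))=0 … min(3+(-2),3−(1))=1
  k=0: (−1)^3·75.8947/(12)·0.8730^3·0.4877^3 = -0.488138
  k=1: (−1)^4·75.8947/(24)·0.8730^1·0.4877^5 = +0.076168
d^3_{1,-2}(1.0189) = -0.488138 +0.076168 = -0.411970

d=-0.4120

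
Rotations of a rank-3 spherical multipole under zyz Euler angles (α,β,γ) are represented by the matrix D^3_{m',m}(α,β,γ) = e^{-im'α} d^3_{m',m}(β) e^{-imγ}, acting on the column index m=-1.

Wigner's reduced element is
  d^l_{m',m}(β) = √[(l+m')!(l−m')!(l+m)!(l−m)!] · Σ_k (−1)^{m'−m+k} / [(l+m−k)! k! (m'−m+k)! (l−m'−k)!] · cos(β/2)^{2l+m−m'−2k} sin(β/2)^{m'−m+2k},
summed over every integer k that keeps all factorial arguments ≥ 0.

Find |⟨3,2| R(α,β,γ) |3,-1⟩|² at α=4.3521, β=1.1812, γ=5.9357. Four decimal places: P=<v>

First d^3_{2,-1}(β=1.1812), then the phase factors e^{-i(2)α} and e^{-i(-1)γ}:
c=cos(1.1812/2)=0.830607, s=sin(1.1812/2)=0.556859; N=√[120·1·2·24]=75.894664
k: max(0,(-1)−(2))=0 … min(3+(-1),3−(2))=1
  k=0: (−1)^3·75.8947/(12)·0.8306^3·0.5569^3 = -0.625825
  k=1: (−1)^4·75.8947/(24)·0.8306^1·0.5569^5 = +0.140645
d^3_{2,-1}(1.1812) = -0.625825 +0.140645 = -0.485181
|D^3_{2,-1}|² = |d^3_{2,-1}(β)|² = (-0.485181)² = 0.235400 (the z-rotation phases have unit modulus)

P=0.2354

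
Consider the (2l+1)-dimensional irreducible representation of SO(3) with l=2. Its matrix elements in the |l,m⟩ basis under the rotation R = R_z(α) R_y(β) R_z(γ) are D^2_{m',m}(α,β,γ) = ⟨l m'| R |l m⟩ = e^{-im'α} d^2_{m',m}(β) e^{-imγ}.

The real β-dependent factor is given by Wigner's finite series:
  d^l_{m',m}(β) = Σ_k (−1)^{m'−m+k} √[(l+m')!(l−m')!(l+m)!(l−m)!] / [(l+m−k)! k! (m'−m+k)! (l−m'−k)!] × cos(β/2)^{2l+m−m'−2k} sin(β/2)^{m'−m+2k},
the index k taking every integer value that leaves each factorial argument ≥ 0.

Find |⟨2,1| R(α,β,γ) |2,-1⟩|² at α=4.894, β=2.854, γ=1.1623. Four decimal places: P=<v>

D^2_{1,-1}(4.894,2.854,1.1623) = e^{-i·1·4.894}·d^2_{1,-1}(2.854)·e^{-i·-1·1.1623}. Compute d first:
Half-angle: c=0.143301, s=0.989679. N=√(6·1·1·6)=6.000000
Admissible k: 0..1 (factorial args all ≥0)
  k=0: (−1)^2·6.0000/(2)·0.1433^2·0.9897^2 = +0.060341
  k=1: (−1)^3·6.0000/(6)·0.1433^0·0.9897^4 = -0.959351
d^2_{1,-1}(2.854) = +0.060341 -0.959351 = -0.899010
|D^2_{1,-1}|² = |d^2_{1,-1}(β)|² = (-0.899010)² = 0.808220 (the z-rotation phases have unit modulus)

P=0.8082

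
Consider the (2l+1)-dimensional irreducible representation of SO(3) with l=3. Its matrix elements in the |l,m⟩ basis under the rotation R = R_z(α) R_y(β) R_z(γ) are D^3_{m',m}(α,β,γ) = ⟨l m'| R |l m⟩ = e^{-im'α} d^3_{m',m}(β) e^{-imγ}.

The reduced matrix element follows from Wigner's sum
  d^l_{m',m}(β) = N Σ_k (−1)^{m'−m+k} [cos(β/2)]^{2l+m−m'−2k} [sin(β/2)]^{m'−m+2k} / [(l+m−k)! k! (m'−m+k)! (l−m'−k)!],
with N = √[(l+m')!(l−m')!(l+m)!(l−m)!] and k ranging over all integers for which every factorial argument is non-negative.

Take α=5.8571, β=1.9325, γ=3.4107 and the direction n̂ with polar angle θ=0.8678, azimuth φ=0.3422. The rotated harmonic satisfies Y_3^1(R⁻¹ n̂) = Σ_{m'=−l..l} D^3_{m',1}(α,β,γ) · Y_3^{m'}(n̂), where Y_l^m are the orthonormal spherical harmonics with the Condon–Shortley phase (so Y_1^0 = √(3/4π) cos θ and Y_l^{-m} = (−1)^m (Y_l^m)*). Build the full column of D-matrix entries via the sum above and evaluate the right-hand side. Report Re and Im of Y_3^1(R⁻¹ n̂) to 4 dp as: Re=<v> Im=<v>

Re=0.1211 Im=-0.1393

Need the full column D^3_{m',1} for m'=−3..3 at α=5.8571, β=1.9325, γ=3.4107.
cos(β/2)=0.568389, sin(β/2)=0.822760
d^3_{-3,1}: single k=4 term ⇒ +0.573363;  D = -0.013434+0.573205i
d^3_{-2,1}: k∈[3..4] ⇒ +0.646824 -0.677660 = -0.030835;  D = +0.013399-0.027772i
d^3_{-1,1}: k∈[2..4] ⇒ +0.423916 -1.184333 +0.310198 = -0.450219;  D = +0.345737-0.288380i
d^3_{0,1}: k∈[1..3] ⇒ +0.169080 -1.062841 +0.742339 = -0.151422;  D = +0.145972-0.040259i
d^3_{1,1}: k∈[0..2] ⇒ +0.033719 -0.565221 +0.888250 = +0.356747;  D = -0.352361-0.055772i
d^3_{2,1}: k∈[0..1] ⇒ -0.154348 +0.646824 = +0.492476;  D = -0.411109-0.271149i
d^3_{3,1}: single k=0 term ⇒ +0.273637;  D = -0.145734-0.231600i
Y_3^{m'}(θ=0.8678,φ=0.3422) and Σ D·Y over m':
  (-0.0134+0.5732i)·(+0.0959-0.1585i)  (+0.0134-0.0278i)·(+0.2980-0.2431i)  (+0.3457-0.2884i)·(+0.2531-0.0902i)  (+0.1460-0.0403i)·(-0.2196+0.0000i)  (-0.3524-0.0558i)·(-0.2531-0.0902i)  (-0.4111-0.2711i)·(+0.2980+0.2431i)  (-0.1457-0.2316i)·(-0.0959-0.1585i)
Y_3^1(R⁻¹ n̂) = +0.121129-0.139293i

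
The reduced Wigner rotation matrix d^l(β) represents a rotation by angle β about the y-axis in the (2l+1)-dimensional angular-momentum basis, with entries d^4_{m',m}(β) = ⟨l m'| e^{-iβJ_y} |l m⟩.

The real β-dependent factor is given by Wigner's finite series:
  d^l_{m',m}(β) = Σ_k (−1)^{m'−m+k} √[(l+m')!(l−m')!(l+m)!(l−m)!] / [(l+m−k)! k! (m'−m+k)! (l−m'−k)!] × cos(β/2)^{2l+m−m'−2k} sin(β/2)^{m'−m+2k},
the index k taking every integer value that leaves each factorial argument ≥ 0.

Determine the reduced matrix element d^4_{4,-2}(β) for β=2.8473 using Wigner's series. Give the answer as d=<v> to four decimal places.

d^4_{4,-2}(β=2.8473) via Wigner's sum:
c=cos(2.8473/2)=0.146616, s=sin(2.8473/2)=0.989193; N=√[40320·1·2·720]=7619.763776
Admissible k: 0..0 (factorial args all ≥0)
  k=0: (−1)^6·7619.7638/(1440)·0.1466^2·0.9892^6 = +0.106568
d^4_{4,-2}(2.8473) = +0.106568

d=0.1066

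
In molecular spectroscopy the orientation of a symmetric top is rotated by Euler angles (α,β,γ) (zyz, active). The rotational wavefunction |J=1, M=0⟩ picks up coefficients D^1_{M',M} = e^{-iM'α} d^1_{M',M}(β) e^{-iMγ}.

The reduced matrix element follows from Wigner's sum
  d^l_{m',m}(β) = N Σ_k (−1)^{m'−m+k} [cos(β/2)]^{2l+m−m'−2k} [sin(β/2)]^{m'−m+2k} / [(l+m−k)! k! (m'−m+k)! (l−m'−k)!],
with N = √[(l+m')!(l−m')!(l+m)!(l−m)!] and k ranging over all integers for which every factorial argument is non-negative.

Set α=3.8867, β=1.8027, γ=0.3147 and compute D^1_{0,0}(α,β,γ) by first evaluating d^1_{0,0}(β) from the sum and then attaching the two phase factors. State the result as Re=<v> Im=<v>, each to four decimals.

First d^1_{0,0}(β=1.8027), then the phase factors e^{-i(0)α} and e^{-i(0)γ}:
With c≡cos(β/2)=0.620552 and s≡sin(β/2)=0.784165, N=[1·1·1·1]^{1/2}=1.000000
k∈{0,1} keeps every argument non-negative
  k=0: (−1)^0·1.0000/(1)·0.6206^2·0.7842^0 = +0.385085
  k=1: (−1)^1·1.0000/(1)·0.6206^0·0.7842^2 = -0.614915
d^1_{0,0}(1.8027) = +0.385085 -0.614915 = -0.229831
Phases: e^{-i·(0)·3.8867}=+1.000000+0.000000i, e^{-i·(0)·0.3147}=+1.000000+0.000000i ⇒ D=-0.229831+0.000000i

Re=-0.2298 Im=0.0000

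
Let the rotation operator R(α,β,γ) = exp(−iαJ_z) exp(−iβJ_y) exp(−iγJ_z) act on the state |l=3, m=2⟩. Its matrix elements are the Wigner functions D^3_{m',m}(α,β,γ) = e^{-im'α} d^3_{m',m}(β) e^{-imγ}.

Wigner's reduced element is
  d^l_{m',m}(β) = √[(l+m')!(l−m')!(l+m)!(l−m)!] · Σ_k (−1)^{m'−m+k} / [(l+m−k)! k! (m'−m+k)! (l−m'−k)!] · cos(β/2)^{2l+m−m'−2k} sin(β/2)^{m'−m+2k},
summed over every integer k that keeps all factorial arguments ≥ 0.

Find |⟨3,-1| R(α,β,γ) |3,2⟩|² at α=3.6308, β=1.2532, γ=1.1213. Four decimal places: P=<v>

P=0.2502

First d^3_{-1,2}(β=1.2532), then the phase factors e^{-i(-1)α} and e^{-i(2)γ}:
Half-angle: c=0.810026, s=0.586394. N=√(2·24·120·1)=75.894664
k∈{3,4} keeps every argument non-negative
  k=3: (−1)^0·75.8947/(12)·0.8100^3·0.5864^3 = +0.677790
  k=4: (−1)^1·75.8947/(24)·0.8100^1·0.5864^5 = -0.177602
d^3_{-1,2}(1.2532) = +0.677790 -0.177602 = +0.500189
|D^3_{-1,2}|² = |d^3_{-1,2}(β)|² = (+0.500189)² = 0.250189 (the z-rotation phases have unit modulus)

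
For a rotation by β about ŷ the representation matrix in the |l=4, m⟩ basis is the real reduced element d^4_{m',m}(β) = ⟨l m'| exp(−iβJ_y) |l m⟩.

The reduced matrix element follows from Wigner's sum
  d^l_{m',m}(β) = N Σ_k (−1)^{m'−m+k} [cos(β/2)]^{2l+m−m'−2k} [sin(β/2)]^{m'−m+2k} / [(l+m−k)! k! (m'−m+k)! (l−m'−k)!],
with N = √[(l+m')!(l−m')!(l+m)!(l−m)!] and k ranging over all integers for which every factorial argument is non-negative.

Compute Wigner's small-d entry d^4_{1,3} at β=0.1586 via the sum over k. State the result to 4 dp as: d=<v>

d^4_{1,3}(β=0.1586) via Wigner's sum:
c=cos(0.1586/2)=0.996857, s=sin(0.1586/2)=0.079217; N=√[120·6·5040·1]=1904.940944
k: max(0,(3)−(1))=2 … min(4+(3),4−(1))=3
  k=2: (−1)^0·1904.9409/(240)·0.9969^6·0.0792^2 = +0.048877
  k=3: (−1)^1·1904.9409/(144)·0.9969^4·0.0792^4 = -0.000514
d^4_{1,3}(0.1586) = +0.048877 -0.000514 = +0.048363

d=0.0484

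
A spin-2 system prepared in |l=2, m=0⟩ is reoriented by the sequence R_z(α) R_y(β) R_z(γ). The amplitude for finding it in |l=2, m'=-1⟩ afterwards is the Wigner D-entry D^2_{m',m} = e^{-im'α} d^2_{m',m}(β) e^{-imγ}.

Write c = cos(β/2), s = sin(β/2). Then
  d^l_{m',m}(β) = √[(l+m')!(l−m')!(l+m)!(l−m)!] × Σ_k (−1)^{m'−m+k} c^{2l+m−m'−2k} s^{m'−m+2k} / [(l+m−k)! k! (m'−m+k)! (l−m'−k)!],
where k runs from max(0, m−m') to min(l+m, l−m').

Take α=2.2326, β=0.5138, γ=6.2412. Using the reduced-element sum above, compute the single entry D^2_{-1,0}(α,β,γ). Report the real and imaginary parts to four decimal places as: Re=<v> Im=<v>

First d^2_{-1,0}(β=0.5138), then the phase factors e^{-i(-1)α} and e^{-i(0)γ}:
With c≡cos(β/2)=0.967182 and s≡sin(β/2)=0.254084, N=[1·6·2·2]^{1/2}=4.898979
Admissible k: 1..2 (factorial args all ≥0)
  k=1: (−1)^0·4.8990/(2)·0.9672^3·0.2541^1 = +0.563089
  k=2: (−1)^1·4.8990/(2)·0.9672^1·0.2541^3 = -0.038861
d^2_{-1,0}(0.5138) = +0.563089 -0.038861 = +0.524228
Phases: e^{-i·(-1)·2.2326}=-0.614541+0.788885i, e^{-i·(0)·6.2412}=+1.000000+0.000000i ⇒ D=-0.322160+0.413556i

Re=-0.3222 Im=0.4136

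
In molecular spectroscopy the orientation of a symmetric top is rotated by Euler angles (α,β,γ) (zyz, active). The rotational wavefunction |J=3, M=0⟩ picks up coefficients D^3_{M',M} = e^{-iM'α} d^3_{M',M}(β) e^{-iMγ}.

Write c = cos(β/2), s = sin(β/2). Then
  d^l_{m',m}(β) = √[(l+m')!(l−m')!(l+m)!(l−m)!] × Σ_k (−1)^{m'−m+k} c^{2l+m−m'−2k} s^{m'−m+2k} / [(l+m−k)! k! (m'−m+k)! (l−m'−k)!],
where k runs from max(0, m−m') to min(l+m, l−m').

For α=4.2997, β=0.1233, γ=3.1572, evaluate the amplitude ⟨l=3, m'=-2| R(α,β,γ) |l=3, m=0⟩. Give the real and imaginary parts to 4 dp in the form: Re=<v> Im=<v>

Split into d^3_{-2,0}(β=0.1233) × two z-phases.
With c≡cos(β/2)=0.998100 and s≡sin(β/2)=0.061611, N=[1·120·6·6]^{1/2}=65.726707
k∈{2,3} keeps every argument non-negative
  k=2: (−1)^0·65.7267/(12)·0.9981^4·0.0616^2 = +0.020634
  k=3: (−1)^1·65.7267/(12)·0.9981^2·0.0616^4 = -0.000079
d^3_{-2,0}(0.1233) = +0.020634 -0.000079 = +0.020555
Attach z-rotation phases: D = e^{-i(-2)(4.2997)}·(+0.020555)·e^{-i(0)(3.1572)} = -0.013942+0.015104i

Re=-0.0139 Im=0.0151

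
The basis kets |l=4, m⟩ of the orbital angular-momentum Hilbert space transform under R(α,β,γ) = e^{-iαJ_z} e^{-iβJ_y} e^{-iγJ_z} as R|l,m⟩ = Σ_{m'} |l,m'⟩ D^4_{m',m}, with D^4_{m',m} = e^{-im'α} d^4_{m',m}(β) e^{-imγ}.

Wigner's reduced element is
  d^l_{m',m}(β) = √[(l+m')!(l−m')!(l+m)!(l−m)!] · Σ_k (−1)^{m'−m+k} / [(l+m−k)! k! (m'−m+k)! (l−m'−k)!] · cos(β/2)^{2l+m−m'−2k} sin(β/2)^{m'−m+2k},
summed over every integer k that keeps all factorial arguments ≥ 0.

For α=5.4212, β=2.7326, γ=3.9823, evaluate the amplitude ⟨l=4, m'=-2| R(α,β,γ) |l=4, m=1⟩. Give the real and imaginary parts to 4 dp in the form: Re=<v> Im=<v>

First d^4_{-2,1}(β=2.7326), then the phase factors e^{-i(-2)α} and e^{-i(1)γ}:
With c≡cos(β/2)=0.203074 and s≡sin(β/2)=0.979163, N=[2·720·120·6]^{1/2}=1018.233765
k∈{3,4,5} keeps every argument non-negative
  k=3: (−1)^0·1018.2338/(72)·0.2031^5·0.9792^3 = +0.004585
  k=4: (−1)^1·1018.2338/(48)·0.2031^3·0.9792^5 = -0.159899
  k=5: (−1)^2·1018.2338/(240)·0.2031^1·0.9792^7 = +0.743493
d^4_{-2,1}(2.7326) = +0.004585 -0.159899 +0.743493 = +0.588179
Phases: e^{-i·(-2)·5.4212}=-0.152576-0.988292i, e^{-i·(1)·3.9823}=-0.666936+0.745115i ⇒ D=+0.492982+0.320817i

Re=0.4930 Im=0.3208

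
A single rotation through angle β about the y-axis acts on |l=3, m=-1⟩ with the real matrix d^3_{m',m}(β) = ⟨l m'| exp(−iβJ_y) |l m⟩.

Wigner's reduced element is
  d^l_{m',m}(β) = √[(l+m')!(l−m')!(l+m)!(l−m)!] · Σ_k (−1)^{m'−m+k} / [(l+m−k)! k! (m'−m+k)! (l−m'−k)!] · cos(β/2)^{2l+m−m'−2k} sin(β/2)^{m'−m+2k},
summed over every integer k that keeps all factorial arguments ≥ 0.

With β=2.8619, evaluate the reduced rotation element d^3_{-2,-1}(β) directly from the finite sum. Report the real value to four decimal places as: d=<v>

d^3_{-2,-1}(β=2.8619) via Wigner's sum:
With c≡cos(β/2)=0.139391 and s≡sin(β/2)=0.990237, N=[1·120·2·24]^{1/2}=75.894664
The bounds max(0,m−m')=1 and min(l+m,l−m')=2 give 2 terms
  k=1: (−1)^0·75.8947/(24)·0.1394^5·0.9902^1 = +0.000165
  k=2: (−1)^1·75.8947/(12)·0.1394^3·0.9902^3 = -0.016632
d^3_{-2,-1}(2.8619) = +0.000165 -0.016632 = -0.016467

d=-0.0165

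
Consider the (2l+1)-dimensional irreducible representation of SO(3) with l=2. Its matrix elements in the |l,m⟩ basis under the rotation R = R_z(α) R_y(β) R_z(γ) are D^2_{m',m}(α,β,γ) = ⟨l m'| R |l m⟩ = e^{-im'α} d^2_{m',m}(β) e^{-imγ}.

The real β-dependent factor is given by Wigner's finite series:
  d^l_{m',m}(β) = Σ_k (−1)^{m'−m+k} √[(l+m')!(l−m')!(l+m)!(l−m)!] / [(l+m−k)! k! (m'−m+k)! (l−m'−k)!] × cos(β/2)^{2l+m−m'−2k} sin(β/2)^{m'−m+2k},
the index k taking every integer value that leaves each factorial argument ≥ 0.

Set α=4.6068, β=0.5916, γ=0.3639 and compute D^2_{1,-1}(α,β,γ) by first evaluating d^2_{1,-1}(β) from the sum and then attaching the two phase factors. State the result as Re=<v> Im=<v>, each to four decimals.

Split into d^2_{1,-1}(β=0.5916) × two z-phases.
c=cos(0.5916/2)=0.956569, s=sin(0.5916/2)=0.291505; N=√[6·1·1·6]=6.000000
k: max(0,(-1)−(1))=0 … min(2+(-1),2−(1))=1
  k=0: (−1)^2·6.0000/(2)·0.9566^2·0.2915^2 = +0.233263
  k=1: (−1)^3·6.0000/(6)·0.9566^0·0.2915^4 = -0.007221
d^2_{1,-1}(0.5916) = +0.233263 -0.007221 = +0.226043
D = (-0.105393+0.994431i)·(+0.226043)·(+0.934516+0.355922i) = -0.102269+0.201585i

Re=-0.1023 Im=0.2016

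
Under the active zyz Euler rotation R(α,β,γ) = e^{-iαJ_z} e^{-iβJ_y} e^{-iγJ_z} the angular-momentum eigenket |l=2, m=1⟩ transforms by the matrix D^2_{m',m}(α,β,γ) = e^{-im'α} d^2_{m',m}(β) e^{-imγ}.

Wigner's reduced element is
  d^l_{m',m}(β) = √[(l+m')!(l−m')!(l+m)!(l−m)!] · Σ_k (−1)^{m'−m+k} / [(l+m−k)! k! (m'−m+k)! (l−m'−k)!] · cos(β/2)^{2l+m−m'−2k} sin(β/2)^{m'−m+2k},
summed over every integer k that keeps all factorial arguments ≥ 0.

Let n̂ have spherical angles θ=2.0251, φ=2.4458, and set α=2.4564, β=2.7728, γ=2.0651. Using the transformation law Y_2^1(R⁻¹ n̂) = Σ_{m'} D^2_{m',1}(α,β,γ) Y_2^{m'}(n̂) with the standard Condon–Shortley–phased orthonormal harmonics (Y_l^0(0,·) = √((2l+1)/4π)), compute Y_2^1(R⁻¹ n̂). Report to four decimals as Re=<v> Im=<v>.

Need the full column D^2_{m',1} for m'=−2..2 at α=2.4564, β=2.7728, γ=2.0651.
cos(β/2)=0.183353, sin(β/2)=0.983047
d^2_{-2,1}: single k=3 term ⇒ +0.348370;  D = -0.333434+0.100916i
d^2_{-1,1}: k∈[2..3] ⇒ +0.097465 -0.933893 = -0.836429;  D = -0.773207-0.319006i
d^2_{0,1}: k∈[1..2] ⇒ +0.014843 -0.426665 = -0.411822;  D = +0.195376+0.362527i
d^2_{1,1}: k∈[0..1] ⇒ +0.001130 -0.097465 = -0.096334;  D = +0.018278-0.094585i
d^2_{2,1}: single k=0 term ⇒ -0.012119;  D = -0.009310+0.007758i
Y_2^{m'}(θ=2.0251,φ=2.4458) and Σ D·Y over m':
  (-0.3334+0.1009i)·(+0.0556+0.3069i)  (-0.7732-0.3190i)·(+0.2338+0.1953i)  (+0.1954+0.3625i)·(-0.1332+0.0000i)  (+0.0183-0.0946i)·(-0.2338+0.1953i)  (-0.0093+0.0078i)·(+0.0556-0.3069i)
Y_2^1(R⁻¹ n̂) = -0.177968-0.341599i

Re=-0.1780 Im=-0.3416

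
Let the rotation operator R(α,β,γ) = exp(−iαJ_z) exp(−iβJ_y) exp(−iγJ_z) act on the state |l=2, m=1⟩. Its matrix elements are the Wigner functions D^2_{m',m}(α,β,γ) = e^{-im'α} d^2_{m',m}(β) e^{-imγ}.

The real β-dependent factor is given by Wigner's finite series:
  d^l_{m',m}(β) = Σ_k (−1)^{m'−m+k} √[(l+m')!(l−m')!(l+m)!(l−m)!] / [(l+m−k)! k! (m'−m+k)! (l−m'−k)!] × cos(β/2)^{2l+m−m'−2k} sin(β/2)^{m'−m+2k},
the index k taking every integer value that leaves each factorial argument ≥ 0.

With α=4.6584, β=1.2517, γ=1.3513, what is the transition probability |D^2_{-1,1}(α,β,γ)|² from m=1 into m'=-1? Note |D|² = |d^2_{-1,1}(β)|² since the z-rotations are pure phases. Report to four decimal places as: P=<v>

First d^2_{-1,1}(β=1.2517), then the phase factors e^{-i(-1)α} and e^{-i(1)γ}:
With c≡cos(β/2)=0.810465 and s≡sin(β/2)=0.585786, N=[1·6·6·1]^{1/2}=6.000000
The bounds max(0,m−m')=2 and min(l+m,l−m')=3 give 2 terms
  k=2: (−1)^0·6.0000/(2)·0.8105^2·0.5858^2 = +0.676190
  k=3: (−1)^1·6.0000/(6)·0.8105^0·0.5858^4 = -0.117749
d^2_{-1,1}(1.2517) = +0.676190 -0.117749 = +0.558441
|D^2_{-1,1}|² = |d^2_{-1,1}(β)|² = (+0.558441)² = 0.311857 (the z-rotation phases have unit modulus)

P=0.3119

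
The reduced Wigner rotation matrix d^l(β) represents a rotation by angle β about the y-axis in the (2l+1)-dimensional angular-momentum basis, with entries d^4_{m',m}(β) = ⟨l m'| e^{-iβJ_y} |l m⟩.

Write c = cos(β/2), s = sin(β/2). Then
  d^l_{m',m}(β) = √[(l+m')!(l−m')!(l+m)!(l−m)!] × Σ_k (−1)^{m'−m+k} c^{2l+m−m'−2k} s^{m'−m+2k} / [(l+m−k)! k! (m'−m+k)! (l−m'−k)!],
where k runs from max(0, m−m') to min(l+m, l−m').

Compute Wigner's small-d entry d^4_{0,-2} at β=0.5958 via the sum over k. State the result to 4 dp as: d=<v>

d=0.4725

d^4_{0,-2}(β=0.5958) via Wigner's sum:
Half-angle: c=0.955955, s=0.293513. N=√(24·24·2·720)=910.735966
k∈{0,1,2} keeps every argument non-negative
  k=0: (−1)^2·910.7360/(96)·0.9560^6·0.2935^2 = +0.623737
  k=1: (−1)^3·910.7360/(36)·0.9560^4·0.2935^4 = -0.156802
  k=2: (−1)^4·910.7360/(96)·0.9560^2·0.2935^6 = +0.005543
d^4_{0,-2}(0.5958) = +0.623737 -0.156802 +0.005543 = +0.472479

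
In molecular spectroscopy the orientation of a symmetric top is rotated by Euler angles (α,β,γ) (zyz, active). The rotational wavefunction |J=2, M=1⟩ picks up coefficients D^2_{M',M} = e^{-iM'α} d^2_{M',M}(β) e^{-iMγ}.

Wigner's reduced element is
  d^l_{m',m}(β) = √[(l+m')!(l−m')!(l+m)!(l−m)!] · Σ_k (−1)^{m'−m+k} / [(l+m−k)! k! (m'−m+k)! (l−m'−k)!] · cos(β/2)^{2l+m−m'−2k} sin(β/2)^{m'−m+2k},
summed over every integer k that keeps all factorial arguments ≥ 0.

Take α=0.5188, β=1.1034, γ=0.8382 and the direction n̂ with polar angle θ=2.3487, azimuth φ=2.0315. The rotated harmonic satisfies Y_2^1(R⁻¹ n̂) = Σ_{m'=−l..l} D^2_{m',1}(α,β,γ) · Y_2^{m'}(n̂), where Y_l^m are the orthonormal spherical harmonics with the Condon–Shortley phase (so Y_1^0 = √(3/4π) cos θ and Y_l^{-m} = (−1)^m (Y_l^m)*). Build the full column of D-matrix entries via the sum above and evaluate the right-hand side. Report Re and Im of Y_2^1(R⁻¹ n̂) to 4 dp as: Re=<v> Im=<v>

Re=0.2072 Im=-0.0009

Need the full column D^2_{m',1} for m'=−2..2 at α=0.5188, β=1.1034, γ=0.8382.
cos(β/2)=0.851635, sin(β/2)=0.524136
d^2_{-2,1}: single k=3 term ⇒ +0.245253;  D = +0.240394+0.048580i
d^2_{-1,1}: k∈[2..3] ⇒ +0.597744 -0.075470 = +0.522274;  D = +0.495860-0.163993i
d^2_{0,1}: k∈[1..2] ⇒ +0.793012 -0.300373 = +0.492639;  D = +0.329478-0.366248i
d^2_{1,1}: k∈[0..1] ⇒ +0.526034 -0.597744 = -0.071711;  D = -0.015215+0.070078i
d^2_{2,1}: single k=0 term ⇒ -0.647491;  D = +0.194439+0.617607i
Y_2^{m'}(θ=2.3487,φ=2.0315) and Σ D·Y over m':
  (+0.2404+0.0486i)·(-0.1185+0.1561i)  (+0.4959-0.1640i)·(+0.1717+0.3460i)  (+0.3295-0.3662i)·(+0.1506+0.0000i)  (-0.0152+0.0701i)·(-0.1717+0.3460i)  (+0.1944+0.6176i)·(-0.1185-0.1561i)
Y_2^1(R⁻¹ n̂) = +0.207165-0.000861i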